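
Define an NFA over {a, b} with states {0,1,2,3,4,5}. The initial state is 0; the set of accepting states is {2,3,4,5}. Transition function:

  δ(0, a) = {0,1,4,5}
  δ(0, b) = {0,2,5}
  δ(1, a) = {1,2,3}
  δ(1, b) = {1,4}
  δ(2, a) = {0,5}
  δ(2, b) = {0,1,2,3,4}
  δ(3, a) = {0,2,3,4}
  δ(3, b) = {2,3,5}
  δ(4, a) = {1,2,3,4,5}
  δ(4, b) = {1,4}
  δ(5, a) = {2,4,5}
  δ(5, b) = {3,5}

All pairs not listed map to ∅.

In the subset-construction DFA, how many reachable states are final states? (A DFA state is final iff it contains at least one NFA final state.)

Start state of the DFA: {0}.
{0} --a--> {0,1,4,5}  [new]
{0} --b--> {0,2,5}  [new]
{0,1,4,5} --a--> {0,1,2,3,4,5}  [new]
{0,1,4,5} --b--> {0,1,2,3,4,5}  [seen]
{0,2,5} --a--> {0,1,2,4,5}  [new]
{0,2,5} --b--> {0,1,2,3,4,5}  [seen]
{0,1,2,3,4,5} --a--> {0,1,2,3,4,5}  [seen]
{0,1,2,3,4,5} --b--> {0,1,2,3,4,5}  [seen]
{0,1,2,4,5} --a--> {0,1,2,3,4,5}  [seen]
{0,1,2,4,5} --b--> {0,1,2,3,4,5}  [seen]
Reachable DFA states: {0}, {0,1,4,5}, {0,2,5}, {0,1,2,3,4,5}, {0,1,2,4,5}.
Accepting DFA states (contain an NFA accepting state): {0,1,4,5}, {0,2,5}, {0,1,2,3,4,5}, {0,1,2,4,5}.

4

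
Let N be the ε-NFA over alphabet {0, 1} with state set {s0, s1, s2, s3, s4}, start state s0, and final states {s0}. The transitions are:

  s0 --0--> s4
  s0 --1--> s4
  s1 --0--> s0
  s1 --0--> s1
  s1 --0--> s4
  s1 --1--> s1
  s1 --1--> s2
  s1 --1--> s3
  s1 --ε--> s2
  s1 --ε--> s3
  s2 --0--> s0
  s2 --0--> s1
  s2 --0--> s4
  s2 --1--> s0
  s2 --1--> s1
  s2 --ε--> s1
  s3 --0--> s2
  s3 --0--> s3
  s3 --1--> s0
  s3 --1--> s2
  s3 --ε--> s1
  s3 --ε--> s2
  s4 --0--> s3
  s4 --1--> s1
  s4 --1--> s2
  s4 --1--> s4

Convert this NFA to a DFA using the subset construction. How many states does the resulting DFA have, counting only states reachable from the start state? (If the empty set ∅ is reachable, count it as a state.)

Start state of the DFA: {s0} (ε-closure of the NFA start).
{s0} --0--> {s4}  [new]
{s0} --1--> {s4}  [seen]
{s4} --0--> {s1, s2, s3}  [new]
{s4} --1--> {s1, s2, s3, s4}  [new]
{s1, s2, s3} --0--> {s0, s1, s2, s3, s4}  [new]
{s1, s2, s3} --1--> {s0, s1, s2, s3}  [new]
{s1, s2, s3, s4} --0--> {s0, s1, s2, s3, s4}  [seen]
{s1, s2, s3, s4} --1--> {s0, s1, s2, s3, s4}  [seen]
{s0, s1, s2, s3, s4} --0--> {s0, s1, s2, s3, s4}  [seen]
{s0, s1, s2, s3, s4} --1--> {s0, s1, s2, s3, s4}  [seen]
{s0, s1, s2, s3} --0--> {s0, s1, s2, s3, s4}  [seen]
{s0, s1, s2, s3} --1--> {s0, s1, s2, s3, s4}  [seen]
Reachable DFA states: {s0}, {s4}, {s1, s2, s3}, {s1, s2, s3, s4}, {s0, s1, s2, s3, s4}, {s0, s1, s2, s3}.

6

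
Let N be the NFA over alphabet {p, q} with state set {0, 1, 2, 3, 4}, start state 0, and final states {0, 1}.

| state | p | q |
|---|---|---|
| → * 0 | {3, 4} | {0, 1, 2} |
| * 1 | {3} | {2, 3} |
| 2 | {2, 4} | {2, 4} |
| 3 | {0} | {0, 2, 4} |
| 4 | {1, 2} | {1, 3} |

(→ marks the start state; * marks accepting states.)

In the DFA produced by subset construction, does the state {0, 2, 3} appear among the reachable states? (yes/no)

no

Start state of the DFA: {0}.
{0} --p--> {3, 4}  [new]
{0} --q--> {0, 1, 2}  [new]
{3, 4} --p--> {0, 1, 2}  [seen]
{3, 4} --q--> {0, 1, 2, 3, 4}  [new]
{0, 1, 2} --p--> {2, 3, 4}  [new]
{0, 1, 2} --q--> {0, 1, 2, 3, 4}  [seen]
{0, 1, 2, 3, 4} --p--> {0, 1, 2, 3, 4}  [seen]
{0, 1, 2, 3, 4} --q--> {0, 1, 2, 3, 4}  [seen]
{2, 3, 4} --p--> {0, 1, 2, 4}  [new]
{2, 3, 4} --q--> {0, 1, 2, 3, 4}  [seen]
{0, 1, 2, 4} --p--> {1, 2, 3, 4}  [new]
{0, 1, 2, 4} --q--> {0, 1, 2, 3, 4}  [seen]
{1, 2, 3, 4} --p--> {0, 1, 2, 3, 4}  [seen]
{1, 2, 3, 4} --q--> {0, 1, 2, 3, 4}  [seen]
Reachable DFA states: {0}, {3, 4}, {0, 1, 2}, {0, 1, 2, 3, 4}, {2, 3, 4}, {0, 1, 2, 4}, {1, 2, 3, 4}.
{0, 2, 3} is not among them.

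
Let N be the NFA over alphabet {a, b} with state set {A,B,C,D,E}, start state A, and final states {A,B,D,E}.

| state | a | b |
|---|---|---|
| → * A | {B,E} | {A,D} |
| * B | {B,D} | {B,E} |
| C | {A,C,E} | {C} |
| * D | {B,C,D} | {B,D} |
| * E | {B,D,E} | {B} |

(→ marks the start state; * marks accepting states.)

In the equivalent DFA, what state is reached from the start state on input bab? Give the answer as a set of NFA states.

{B,C,D,E}

Start: {A}.
δ(A,b) = {A,D}.
Union: {A,D}.
After b: {A,D}.
δ(A,a) = {B,E}; δ(D,a) = {B,C,D}.
Union: {B,C,D,E}.
After a: {B,C,D,E}.
δ(B,b) = {B,E}; δ(C,b) = {C}; δ(D,b) = {B,D}; δ(E,b) = {B}.
Union: {B,C,D,E}.
After b: {B,C,D,E}.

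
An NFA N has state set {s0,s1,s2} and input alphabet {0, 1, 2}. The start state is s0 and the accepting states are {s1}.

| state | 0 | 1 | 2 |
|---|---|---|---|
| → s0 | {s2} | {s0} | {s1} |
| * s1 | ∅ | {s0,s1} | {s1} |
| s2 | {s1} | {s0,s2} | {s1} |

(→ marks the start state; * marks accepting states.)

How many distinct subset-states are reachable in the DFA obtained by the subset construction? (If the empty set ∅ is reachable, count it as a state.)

Start state of the DFA: {s0}.
{s0} --0--> {s2}  [new]
{s0} --1--> {s0}  [seen]
{s0} --2--> {s1}  [new]
{s2} --0--> {s1}  [seen]
{s2} --1--> {s0,s2}  [new]
{s2} --2--> {s1}  [seen]
{s1} --0--> ∅  [new]
{s1} --1--> {s0,s1}  [new]
{s1} --2--> {s1}  [seen]
{s0,s2} --0--> {s1,s2}  [new]
{s0,s2} --1--> {s0,s2}  [seen]
{s0,s2} --2--> {s1}  [seen]
∅ --0--> ∅  [seen]
∅ --1--> ∅  [seen]
∅ --2--> ∅  [seen]
{s0,s1} --0--> {s2}  [seen]
{s0,s1} --1--> {s0,s1}  [seen]
{s0,s1} --2--> {s1}  [seen]
{s1,s2} --0--> {s1}  [seen]
{s1,s2} --1--> {s0,s1,s2}  [new]
{s1,s2} --2--> {s1}  [seen]
{s0,s1,s2} --0--> {s1,s2}  [seen]
{s0,s1,s2} --1--> {s0,s1,s2}  [seen]
{s0,s1,s2} --2--> {s1}  [seen]
Reachable DFA states: {s0}, {s2}, {s1}, {s0,s2}, ∅, {s0,s1}, {s1,s2}, {s0,s1,s2}.

8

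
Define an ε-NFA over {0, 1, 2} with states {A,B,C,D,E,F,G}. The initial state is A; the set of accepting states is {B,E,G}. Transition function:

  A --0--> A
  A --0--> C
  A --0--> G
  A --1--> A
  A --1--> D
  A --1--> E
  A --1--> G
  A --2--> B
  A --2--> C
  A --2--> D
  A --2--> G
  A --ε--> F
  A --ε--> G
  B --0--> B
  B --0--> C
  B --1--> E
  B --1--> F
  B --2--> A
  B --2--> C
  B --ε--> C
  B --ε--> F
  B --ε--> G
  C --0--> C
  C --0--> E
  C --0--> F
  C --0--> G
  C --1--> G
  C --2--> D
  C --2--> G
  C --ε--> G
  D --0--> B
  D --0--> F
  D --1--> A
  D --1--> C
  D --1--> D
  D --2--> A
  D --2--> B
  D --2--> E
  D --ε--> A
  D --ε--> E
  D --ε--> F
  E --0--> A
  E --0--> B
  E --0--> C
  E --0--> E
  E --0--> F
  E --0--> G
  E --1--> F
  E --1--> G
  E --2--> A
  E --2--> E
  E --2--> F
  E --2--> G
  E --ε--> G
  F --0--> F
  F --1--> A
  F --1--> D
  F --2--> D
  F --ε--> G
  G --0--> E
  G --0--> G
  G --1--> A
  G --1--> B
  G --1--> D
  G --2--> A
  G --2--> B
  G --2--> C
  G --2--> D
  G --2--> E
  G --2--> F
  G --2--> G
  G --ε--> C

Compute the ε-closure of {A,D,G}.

Begin with {A,D,G}.
A →ε {F,G}; add F.
D →ε {A,E,F}; add E.
G →ε {C}; add C.
ε-closure = {A,C,D,E,F,G}.

{A,C,D,E,F,G}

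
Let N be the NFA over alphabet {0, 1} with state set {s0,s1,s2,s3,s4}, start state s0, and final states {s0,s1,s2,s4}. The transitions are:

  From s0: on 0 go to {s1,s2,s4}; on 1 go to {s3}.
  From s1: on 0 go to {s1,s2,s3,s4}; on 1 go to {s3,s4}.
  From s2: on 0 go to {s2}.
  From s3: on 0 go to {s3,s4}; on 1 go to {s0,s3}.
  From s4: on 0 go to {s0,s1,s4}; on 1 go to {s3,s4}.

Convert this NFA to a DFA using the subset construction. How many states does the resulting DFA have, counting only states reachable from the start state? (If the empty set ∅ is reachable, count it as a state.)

Start state of the DFA: {s0}.
{s0} --0--> {s1,s2,s4}  [new]
{s0} --1--> {s3}  [new]
{s1,s2,s4} --0--> {s0,s1,s2,s3,s4}  [new]
{s1,s2,s4} --1--> {s3,s4}  [new]
{s3} --0--> {s3,s4}  [seen]
{s3} --1--> {s0,s3}  [new]
{s0,s1,s2,s3,s4} --0--> {s0,s1,s2,s3,s4}  [seen]
{s0,s1,s2,s3,s4} --1--> {s0,s3,s4}  [new]
{s3,s4} --0--> {s0,s1,s3,s4}  [new]
{s3,s4} --1--> {s0,s3,s4}  [seen]
{s0,s3} --0--> {s1,s2,s3,s4}  [new]
{s0,s3} --1--> {s0,s3}  [seen]
{s0,s3,s4} --0--> {s0,s1,s2,s3,s4}  [seen]
{s0,s3,s4} --1--> {s0,s3,s4}  [seen]
{s0,s1,s3,s4} --0--> {s0,s1,s2,s3,s4}  [seen]
{s0,s1,s3,s4} --1--> {s0,s3,s4}  [seen]
{s1,s2,s3,s4} --0--> {s0,s1,s2,s3,s4}  [seen]
{s1,s2,s3,s4} --1--> {s0,s3,s4}  [seen]
Reachable DFA states: {s0}, {s1,s2,s4}, {s3}, {s0,s1,s2,s3,s4}, {s3,s4}, {s0,s3}, {s0,s3,s4}, {s0,s1,s3,s4}, {s1,s2,s3,s4}.

9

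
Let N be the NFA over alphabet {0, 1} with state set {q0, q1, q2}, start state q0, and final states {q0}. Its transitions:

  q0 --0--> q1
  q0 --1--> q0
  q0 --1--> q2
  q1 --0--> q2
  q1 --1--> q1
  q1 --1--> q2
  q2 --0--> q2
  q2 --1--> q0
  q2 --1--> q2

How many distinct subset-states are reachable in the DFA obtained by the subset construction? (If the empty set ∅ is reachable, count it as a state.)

6

Start state of the DFA: {q0}.
{q0} --0--> {q1}  [new]
{q0} --1--> {q0, q2}  [new]
{q1} --0--> {q2}  [new]
{q1} --1--> {q1, q2}  [new]
{q0, q2} --0--> {q1, q2}  [seen]
{q0, q2} --1--> {q0, q2}  [seen]
{q2} --0--> {q2}  [seen]
{q2} --1--> {q0, q2}  [seen]
{q1, q2} --0--> {q2}  [seen]
{q1, q2} --1--> {q0, q1, q2}  [new]
{q0, q1, q2} --0--> {q1, q2}  [seen]
{q0, q1, q2} --1--> {q0, q1, q2}  [seen]
Reachable DFA states: {q0}, {q1}, {q0, q2}, {q2}, {q1, q2}, {q0, q1, q2}.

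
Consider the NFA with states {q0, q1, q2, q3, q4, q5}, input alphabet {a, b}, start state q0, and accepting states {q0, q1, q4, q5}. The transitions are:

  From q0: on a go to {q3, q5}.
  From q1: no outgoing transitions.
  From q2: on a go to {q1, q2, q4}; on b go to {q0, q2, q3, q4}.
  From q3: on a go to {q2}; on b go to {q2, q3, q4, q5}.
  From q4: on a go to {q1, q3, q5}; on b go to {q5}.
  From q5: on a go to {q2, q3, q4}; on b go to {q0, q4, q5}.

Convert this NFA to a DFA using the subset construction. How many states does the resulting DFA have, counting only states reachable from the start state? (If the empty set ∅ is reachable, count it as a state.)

6

Start state of the DFA: {q0}.
{q0} --a--> {q3, q5}  [new]
{q0} --b--> ∅  [new]
{q3, q5} --a--> {q2, q3, q4}  [new]
{q3, q5} --b--> {q0, q2, q3, q4, q5}  [new]
∅ --a--> ∅  [seen]
∅ --b--> ∅  [seen]
{q2, q3, q4} --a--> {q1, q2, q3, q4, q5}  [new]
{q2, q3, q4} --b--> {q0, q2, q3, q4, q5}  [seen]
{q0, q2, q3, q4, q5} --a--> {q1, q2, q3, q4, q5}  [seen]
{q0, q2, q3, q4, q5} --b--> {q0, q2, q3, q4, q5}  [seen]
{q1, q2, q3, q4, q5} --a--> {q1, q2, q3, q4, q5}  [seen]
{q1, q2, q3, q4, q5} --b--> {q0, q2, q3, q4, q5}  [seen]
Reachable DFA states: {q0}, {q3, q5}, ∅, {q2, q3, q4}, {q0, q2, q3, q4, q5}, {q1, q2, q3, q4, q5}.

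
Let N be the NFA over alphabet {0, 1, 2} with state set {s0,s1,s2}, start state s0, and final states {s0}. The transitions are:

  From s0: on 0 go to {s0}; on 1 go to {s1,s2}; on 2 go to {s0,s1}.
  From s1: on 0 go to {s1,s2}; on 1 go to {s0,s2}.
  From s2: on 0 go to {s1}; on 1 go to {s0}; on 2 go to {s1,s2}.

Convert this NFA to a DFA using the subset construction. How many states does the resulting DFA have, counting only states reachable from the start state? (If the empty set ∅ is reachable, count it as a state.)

5

Start state of the DFA: {s0}.
{s0} --0--> {s0}  [seen]
{s0} --1--> {s1,s2}  [new]
{s0} --2--> {s0,s1}  [new]
{s1,s2} --0--> {s1,s2}  [seen]
{s1,s2} --1--> {s0,s2}  [new]
{s1,s2} --2--> {s1,s2}  [seen]
{s0,s1} --0--> {s0,s1,s2}  [new]
{s0,s1} --1--> {s0,s1,s2}  [seen]
{s0,s1} --2--> {s0,s1}  [seen]
{s0,s2} --0--> {s0,s1}  [seen]
{s0,s2} --1--> {s0,s1,s2}  [seen]
{s0,s2} --2--> {s0,s1,s2}  [seen]
{s0,s1,s2} --0--> {s0,s1,s2}  [seen]
{s0,s1,s2} --1--> {s0,s1,s2}  [seen]
{s0,s1,s2} --2--> {s0,s1,s2}  [seen]
Reachable DFA states: {s0}, {s1,s2}, {s0,s1}, {s0,s2}, {s0,s1,s2}.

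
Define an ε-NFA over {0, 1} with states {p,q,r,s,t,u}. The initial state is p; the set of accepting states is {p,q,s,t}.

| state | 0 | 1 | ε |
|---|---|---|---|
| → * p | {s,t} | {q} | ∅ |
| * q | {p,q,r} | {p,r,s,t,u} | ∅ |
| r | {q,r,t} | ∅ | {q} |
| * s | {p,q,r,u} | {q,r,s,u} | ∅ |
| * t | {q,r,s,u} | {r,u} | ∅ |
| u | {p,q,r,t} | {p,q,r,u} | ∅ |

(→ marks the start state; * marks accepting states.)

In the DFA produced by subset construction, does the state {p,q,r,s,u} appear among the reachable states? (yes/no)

yes

Start state of the DFA: {p} (ε-closure of the NFA start).
{p} --0--> {s,t}  [new]
{p} --1--> {q}  [new]
{s,t} --0--> {p,q,r,s,u}  [new]
{s,t} --1--> {q,r,s,u}  [new]
{q} --0--> {p,q,r}  [new]
{q} --1--> {p,q,r,s,t,u}  [new]
{p,q,r,s,u} --0--> {p,q,r,s,t,u}  [seen]
{p,q,r,s,u} --1--> {p,q,r,s,t,u}  [seen]
{q,r,s,u} --0--> {p,q,r,t,u}  [new]
{q,r,s,u} --1--> {p,q,r,s,t,u}  [seen]
{p,q,r} --0--> {p,q,r,s,t}  [new]
{p,q,r} --1--> {p,q,r,s,t,u}  [seen]
{p,q,r,s,t,u} --0--> {p,q,r,s,t,u}  [seen]
{p,q,r,s,t,u} --1--> {p,q,r,s,t,u}  [seen]
{p,q,r,t,u} --0--> {p,q,r,s,t,u}  [seen]
{p,q,r,t,u} --1--> {p,q,r,s,t,u}  [seen]
{p,q,r,s,t} --0--> {p,q,r,s,t,u}  [seen]
{p,q,r,s,t} --1--> {p,q,r,s,t,u}  [seen]
Reachable DFA states: {p}, {s,t}, {q}, {p,q,r,s,u}, {q,r,s,u}, {p,q,r}, {p,q,r,s,t,u}, {p,q,r,t,u}, {p,q,r,s,t}.
{p,q,r,s,u} is among them.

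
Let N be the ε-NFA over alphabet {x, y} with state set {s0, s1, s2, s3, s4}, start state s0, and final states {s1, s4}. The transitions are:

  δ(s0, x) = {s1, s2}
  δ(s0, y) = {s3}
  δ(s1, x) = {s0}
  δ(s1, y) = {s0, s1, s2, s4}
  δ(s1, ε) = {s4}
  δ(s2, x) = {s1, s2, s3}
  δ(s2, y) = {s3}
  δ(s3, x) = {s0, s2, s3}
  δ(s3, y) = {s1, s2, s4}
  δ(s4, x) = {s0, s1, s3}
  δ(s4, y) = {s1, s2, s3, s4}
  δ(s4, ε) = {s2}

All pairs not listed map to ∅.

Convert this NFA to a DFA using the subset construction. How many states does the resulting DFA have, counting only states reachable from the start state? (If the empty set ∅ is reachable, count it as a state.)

Start state of the DFA: {s0} (ε-closure of the NFA start).
{s0} --x--> {s1, s2, s4}  [new]
{s0} --y--> {s3}  [new]
{s1, s2, s4} --x--> {s0, s1, s2, s3, s4}  [new]
{s1, s2, s4} --y--> {s0, s1, s2, s3, s4}  [seen]
{s3} --x--> {s0, s2, s3}  [new]
{s3} --y--> {s1, s2, s4}  [seen]
{s0, s1, s2, s3, s4} --x--> {s0, s1, s2, s3, s4}  [seen]
{s0, s1, s2, s3, s4} --y--> {s0, s1, s2, s3, s4}  [seen]
{s0, s2, s3} --x--> {s0, s1, s2, s3, s4}  [seen]
{s0, s2, s3} --y--> {s1, s2, s3, s4}  [new]
{s1, s2, s3, s4} --x--> {s0, s1, s2, s3, s4}  [seen]
{s1, s2, s3, s4} --y--> {s0, s1, s2, s3, s4}  [seen]
Reachable DFA states: {s0}, {s1, s2, s4}, {s3}, {s0, s1, s2, s3, s4}, {s0, s2, s3}, {s1, s2, s3, s4}.

6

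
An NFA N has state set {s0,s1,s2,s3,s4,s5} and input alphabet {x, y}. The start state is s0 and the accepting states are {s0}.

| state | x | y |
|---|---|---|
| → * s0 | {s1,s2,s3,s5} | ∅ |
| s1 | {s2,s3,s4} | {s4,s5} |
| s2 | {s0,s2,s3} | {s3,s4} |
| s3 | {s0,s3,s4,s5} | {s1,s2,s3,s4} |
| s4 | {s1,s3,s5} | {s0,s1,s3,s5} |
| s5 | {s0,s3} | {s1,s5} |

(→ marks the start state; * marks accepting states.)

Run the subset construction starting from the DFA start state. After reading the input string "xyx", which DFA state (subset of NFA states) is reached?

Start: {s0}.
δ(s0,x) = {s1,s2,s3,s5}.
Union: {s1,s2,s3,s5}.
After x: {s1,s2,s3,s5}.
δ(s1,y) = {s4,s5}; δ(s2,y) = {s3,s4}; δ(s3,y) = {s1,s2,s3,s4}; δ(s5,y) = {s1,s5}.
Union: {s1,s2,s3,s4,s5}.
After y: {s1,s2,s3,s4,s5}.
δ(s1,x) = {s2,s3,s4}; δ(s2,x) = {s0,s2,s3}; δ(s3,x) = {s0,s3,s4,s5}; δ(s4,x) = {s1,s3,s5}; δ(s5,x) = {s0,s3}.
Union: {s0,s1,s2,s3,s4,s5}.
After x: {s0,s1,s2,s3,s4,s5}.

{s0,s1,s2,s3,s4,s5}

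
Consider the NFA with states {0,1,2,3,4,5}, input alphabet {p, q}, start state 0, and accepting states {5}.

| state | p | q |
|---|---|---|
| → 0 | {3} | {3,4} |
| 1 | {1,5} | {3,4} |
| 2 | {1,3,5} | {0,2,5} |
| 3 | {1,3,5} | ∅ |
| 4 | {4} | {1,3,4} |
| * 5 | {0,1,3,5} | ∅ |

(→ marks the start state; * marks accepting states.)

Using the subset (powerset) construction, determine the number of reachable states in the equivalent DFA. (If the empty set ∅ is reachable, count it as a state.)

9

Start state of the DFA: {0}.
{0} --p--> {3}  [new]
{0} --q--> {3,4}  [new]
{3} --p--> {1,3,5}  [new]
{3} --q--> ∅  [new]
{3,4} --p--> {1,3,4,5}  [new]
{3,4} --q--> {1,3,4}  [new]
{1,3,5} --p--> {0,1,3,5}  [new]
{1,3,5} --q--> {3,4}  [seen]
∅ --p--> ∅  [seen]
∅ --q--> ∅  [seen]
{1,3,4,5} --p--> {0,1,3,4,5}  [new]
{1,3,4,5} --q--> {1,3,4}  [seen]
{1,3,4} --p--> {1,3,4,5}  [seen]
{1,3,4} --q--> {1,3,4}  [seen]
{0,1,3,5} --p--> {0,1,3,5}  [seen]
{0,1,3,5} --q--> {3,4}  [seen]
{0,1,3,4,5} --p--> {0,1,3,4,5}  [seen]
{0,1,3,4,5} --q--> {1,3,4}  [seen]
Reachable DFA states: {0}, {3}, {3,4}, {1,3,5}, ∅, {1,3,4,5}, {1,3,4}, {0,1,3,5}, {0,1,3,4,5}.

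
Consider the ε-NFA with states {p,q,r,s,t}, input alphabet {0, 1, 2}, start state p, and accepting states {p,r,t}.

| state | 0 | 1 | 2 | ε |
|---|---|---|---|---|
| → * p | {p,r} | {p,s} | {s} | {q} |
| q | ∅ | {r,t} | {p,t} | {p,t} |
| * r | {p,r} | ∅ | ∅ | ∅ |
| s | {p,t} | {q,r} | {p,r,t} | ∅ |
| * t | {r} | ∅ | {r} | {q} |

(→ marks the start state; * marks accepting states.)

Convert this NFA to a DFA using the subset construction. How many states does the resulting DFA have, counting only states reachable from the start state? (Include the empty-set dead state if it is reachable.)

Start state of the DFA: {p,q,t} (ε-closure of the NFA start).
{p,q,t} --0--> {p,q,r,t}  [new]
{p,q,t} --1--> {p,q,r,s,t}  [new]
{p,q,t} --2--> {p,q,r,s,t}  [seen]
{p,q,r,t} --0--> {p,q,r,t}  [seen]
{p,q,r,t} --1--> {p,q,r,s,t}  [seen]
{p,q,r,t} --2--> {p,q,r,s,t}  [seen]
{p,q,r,s,t} --0--> {p,q,r,t}  [seen]
{p,q,r,s,t} --1--> {p,q,r,s,t}  [seen]
{p,q,r,s,t} --2--> {p,q,r,s,t}  [seen]
Reachable DFA states: {p,q,t}, {p,q,r,t}, {p,q,r,s,t}.

3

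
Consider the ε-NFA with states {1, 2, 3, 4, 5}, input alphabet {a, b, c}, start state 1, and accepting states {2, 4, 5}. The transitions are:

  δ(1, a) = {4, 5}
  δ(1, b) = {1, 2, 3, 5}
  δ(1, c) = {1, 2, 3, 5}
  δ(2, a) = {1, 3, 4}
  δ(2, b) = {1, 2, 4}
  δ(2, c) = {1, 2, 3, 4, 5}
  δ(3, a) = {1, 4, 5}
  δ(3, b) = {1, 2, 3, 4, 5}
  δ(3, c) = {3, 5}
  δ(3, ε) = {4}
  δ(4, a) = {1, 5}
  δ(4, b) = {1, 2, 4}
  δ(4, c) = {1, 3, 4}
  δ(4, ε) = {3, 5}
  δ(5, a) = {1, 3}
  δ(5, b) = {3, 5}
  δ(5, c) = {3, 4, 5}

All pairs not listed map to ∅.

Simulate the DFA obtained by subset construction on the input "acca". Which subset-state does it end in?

{1, 3, 4, 5}

Start: {1}.
δ(1,a) = {4, 5}.
Union: {4, 5}.
ε-closure gives {3, 4, 5}.
After a: {3, 4, 5}.
δ(3,c) = {3, 5}; δ(4,c) = {1, 3, 4}; δ(5,c) = {3, 4, 5}.
Union: {1, 3, 4, 5}.
After c: {1, 3, 4, 5}.
δ(1,c) = {1, 2, 3, 5}; δ(3,c) = {3, 5}; δ(4,c) = {1, 3, 4}; δ(5,c) = {3, 4, 5}.
Union: {1, 2, 3, 4, 5}.
After c: {1, 2, 3, 4, 5}.
δ(1,a) = {4, 5}; δ(2,a) = {1, 3, 4}; δ(3,a) = {1, 4, 5}; δ(4,a) = {1, 5}; δ(5,a) = {1, 3}.
Union: {1, 3, 4, 5}.
After a: {1, 3, 4, 5}.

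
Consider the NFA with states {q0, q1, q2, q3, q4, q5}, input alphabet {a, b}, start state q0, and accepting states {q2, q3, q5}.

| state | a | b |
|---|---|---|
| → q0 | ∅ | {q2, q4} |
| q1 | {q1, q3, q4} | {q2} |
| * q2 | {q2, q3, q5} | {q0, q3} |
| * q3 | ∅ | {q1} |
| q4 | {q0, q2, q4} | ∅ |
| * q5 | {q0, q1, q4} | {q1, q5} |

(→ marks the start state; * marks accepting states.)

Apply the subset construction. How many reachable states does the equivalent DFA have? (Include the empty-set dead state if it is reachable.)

Start state of the DFA: {q0}.
{q0} --a--> ∅  [new]
{q0} --b--> {q2, q4}  [new]
∅ --a--> ∅  [seen]
∅ --b--> ∅  [seen]
{q2, q4} --a--> {q0, q2, q3, q4, q5}  [new]
{q2, q4} --b--> {q0, q3}  [new]
{q0, q2, q3, q4, q5} --a--> {q0, q1, q2, q3, q4, q5}  [new]
{q0, q2, q3, q4, q5} --b--> {q0, q1, q2, q3, q4, q5}  [seen]
{q0, q3} --a--> ∅  [seen]
{q0, q3} --b--> {q1, q2, q4}  [new]
{q0, q1, q2, q3, q4, q5} --a--> {q0, q1, q2, q3, q4, q5}  [seen]
{q0, q1, q2, q3, q4, q5} --b--> {q0, q1, q2, q3, q4, q5}  [seen]
{q1, q2, q4} --a--> {q0, q1, q2, q3, q4, q5}  [seen]
{q1, q2, q4} --b--> {q0, q2, q3}  [new]
{q0, q2, q3} --a--> {q2, q3, q5}  [new]
{q0, q2, q3} --b--> {q0, q1, q2, q3, q4}  [new]
{q2, q3, q5} --a--> {q0, q1, q2, q3, q4, q5}  [seen]
{q2, q3, q5} --b--> {q0, q1, q3, q5}  [new]
{q0, q1, q2, q3, q4} --a--> {q0, q1, q2, q3, q4, q5}  [seen]
{q0, q1, q2, q3, q4} --b--> {q0, q1, q2, q3, q4}  [seen]
{q0, q1, q3, q5} --a--> {q0, q1, q3, q4}  [new]
{q0, q1, q3, q5} --b--> {q1, q2, q4, q5}  [new]
{q0, q1, q3, q4} --a--> {q0, q1, q2, q3, q4}  [seen]
{q0, q1, q3, q4} --b--> {q1, q2, q4}  [seen]
{q1, q2, q4, q5} --a--> {q0, q1, q2, q3, q4, q5}  [seen]
{q1, q2, q4, q5} --b--> {q0, q1, q2, q3, q5}  [new]
{q0, q1, q2, q3, q5} --a--> {q0, q1, q2, q3, q4, q5}  [seen]
{q0, q1, q2, q3, q5} --b--> {q0, q1, q2, q3, q4, q5}  [seen]
Reachable DFA states: {q0}, ∅, {q2, q4}, {q0, q2, q3, q4, q5}, {q0, q3}, {q0, q1, q2, q3, q4, q5}, {q1, q2, q4}, {q0, q2, q3}, {q2, q3, q5}, {q0, q1, q2, q3, q4}, {q0, q1, q3, q5}, {q0, q1, q3, q4}, {q1, q2, q4, q5}, {q0, q1, q2, q3, q5}.

14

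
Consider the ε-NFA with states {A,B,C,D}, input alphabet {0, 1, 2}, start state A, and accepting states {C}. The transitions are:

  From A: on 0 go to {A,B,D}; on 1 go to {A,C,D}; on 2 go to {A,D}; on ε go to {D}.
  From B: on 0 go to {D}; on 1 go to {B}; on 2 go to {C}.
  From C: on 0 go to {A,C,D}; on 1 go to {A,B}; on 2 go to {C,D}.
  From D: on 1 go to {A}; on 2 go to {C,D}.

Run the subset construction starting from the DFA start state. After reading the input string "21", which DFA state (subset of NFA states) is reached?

Start: {A,D}.
δ(A,2) = {A,D}; δ(D,2) = {C,D}.
Union: {A,C,D}.
After 2: {A,C,D}.
δ(A,1) = {A,C,D}; δ(C,1) = {A,B}; δ(D,1) = {A}.
Union: {A,B,C,D}.
After 1: {A,B,C,D}.

{A,B,C,D}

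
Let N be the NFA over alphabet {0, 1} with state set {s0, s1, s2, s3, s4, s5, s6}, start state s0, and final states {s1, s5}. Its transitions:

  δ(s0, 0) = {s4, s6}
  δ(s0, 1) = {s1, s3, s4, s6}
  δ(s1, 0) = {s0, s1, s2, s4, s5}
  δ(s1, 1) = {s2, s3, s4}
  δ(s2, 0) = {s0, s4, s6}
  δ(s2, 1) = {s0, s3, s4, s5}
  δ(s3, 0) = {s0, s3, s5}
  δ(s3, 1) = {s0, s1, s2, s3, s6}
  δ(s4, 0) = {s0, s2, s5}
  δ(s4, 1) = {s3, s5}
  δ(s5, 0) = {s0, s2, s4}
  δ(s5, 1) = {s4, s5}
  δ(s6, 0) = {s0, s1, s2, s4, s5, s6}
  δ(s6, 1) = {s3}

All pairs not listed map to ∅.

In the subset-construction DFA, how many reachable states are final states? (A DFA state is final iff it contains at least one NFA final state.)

Start state of the DFA: {s0}.
{s0} --0--> {s4, s6}  [new]
{s0} --1--> {s1, s3, s4, s6}  [new]
{s4, s6} --0--> {s0, s1, s2, s4, s5, s6}  [new]
{s4, s6} --1--> {s3, s5}  [new]
{s1, s3, s4, s6} --0--> {s0, s1, s2, s3, s4, s5, s6}  [new]
{s1, s3, s4, s6} --1--> {s0, s1, s2, s3, s4, s5, s6}  [seen]
{s0, s1, s2, s4, s5, s6} --0--> {s0, s1, s2, s4, s5, s6}  [seen]
{s0, s1, s2, s4, s5, s6} --1--> {s0, s1, s2, s3, s4, s5, s6}  [seen]
{s3, s5} --0--> {s0, s2, s3, s4, s5}  [new]
{s3, s5} --1--> {s0, s1, s2, s3, s4, s5, s6}  [seen]
{s0, s1, s2, s3, s4, s5, s6} --0--> {s0, s1, s2, s3, s4, s5, s6}  [seen]
{s0, s1, s2, s3, s4, s5, s6} --1--> {s0, s1, s2, s3, s4, s5, s6}  [seen]
{s0, s2, s3, s4, s5} --0--> {s0, s2, s3, s4, s5, s6}  [new]
{s0, s2, s3, s4, s5} --1--> {s0, s1, s2, s3, s4, s5, s6}  [seen]
{s0, s2, s3, s4, s5, s6} --0--> {s0, s1, s2, s3, s4, s5, s6}  [seen]
{s0, s2, s3, s4, s5, s6} --1--> {s0, s1, s2, s3, s4, s5, s6}  [seen]
Reachable DFA states: {s0}, {s4, s6}, {s1, s3, s4, s6}, {s0, s1, s2, s4, s5, s6}, {s3, s5}, {s0, s1, s2, s3, s4, s5, s6}, {s0, s2, s3, s4, s5}, {s0, s2, s3, s4, s5, s6}.
Accepting DFA states (contain an NFA accepting state): {s1, s3, s4, s6}, {s0, s1, s2, s4, s5, s6}, {s3, s5}, {s0, s1, s2, s3, s4, s5, s6}, {s0, s2, s3, s4, s5}, {s0, s2, s3, s4, s5, s6}.

6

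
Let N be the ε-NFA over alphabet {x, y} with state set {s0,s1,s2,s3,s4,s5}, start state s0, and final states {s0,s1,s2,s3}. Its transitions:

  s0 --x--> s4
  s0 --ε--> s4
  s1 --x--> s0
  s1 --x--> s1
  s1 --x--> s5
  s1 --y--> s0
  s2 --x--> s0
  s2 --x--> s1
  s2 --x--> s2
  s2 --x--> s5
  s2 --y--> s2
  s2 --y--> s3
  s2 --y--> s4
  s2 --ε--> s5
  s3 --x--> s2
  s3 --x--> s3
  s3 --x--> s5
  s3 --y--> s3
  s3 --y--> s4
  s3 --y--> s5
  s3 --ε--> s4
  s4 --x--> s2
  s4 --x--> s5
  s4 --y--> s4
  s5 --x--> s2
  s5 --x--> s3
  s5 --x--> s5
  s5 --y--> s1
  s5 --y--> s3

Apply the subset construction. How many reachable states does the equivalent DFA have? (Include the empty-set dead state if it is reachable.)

6

Start state of the DFA: {s0,s4} (ε-closure of the NFA start).
{s0,s4} --x--> {s2,s4,s5}  [new]
{s0,s4} --y--> {s4}  [new]
{s2,s4,s5} --x--> {s0,s1,s2,s3,s4,s5}  [new]
{s2,s4,s5} --y--> {s1,s2,s3,s4,s5}  [new]
{s4} --x--> {s2,s5}  [new]
{s4} --y--> {s4}  [seen]
{s0,s1,s2,s3,s4,s5} --x--> {s0,s1,s2,s3,s4,s5}  [seen]
{s0,s1,s2,s3,s4,s5} --y--> {s0,s1,s2,s3,s4,s5}  [seen]
{s1,s2,s3,s4,s5} --x--> {s0,s1,s2,s3,s4,s5}  [seen]
{s1,s2,s3,s4,s5} --y--> {s0,s1,s2,s3,s4,s5}  [seen]
{s2,s5} --x--> {s0,s1,s2,s3,s4,s5}  [seen]
{s2,s5} --y--> {s1,s2,s3,s4,s5}  [seen]
Reachable DFA states: {s0,s4}, {s2,s4,s5}, {s4}, {s0,s1,s2,s3,s4,s5}, {s1,s2,s3,s4,s5}, {s2,s5}.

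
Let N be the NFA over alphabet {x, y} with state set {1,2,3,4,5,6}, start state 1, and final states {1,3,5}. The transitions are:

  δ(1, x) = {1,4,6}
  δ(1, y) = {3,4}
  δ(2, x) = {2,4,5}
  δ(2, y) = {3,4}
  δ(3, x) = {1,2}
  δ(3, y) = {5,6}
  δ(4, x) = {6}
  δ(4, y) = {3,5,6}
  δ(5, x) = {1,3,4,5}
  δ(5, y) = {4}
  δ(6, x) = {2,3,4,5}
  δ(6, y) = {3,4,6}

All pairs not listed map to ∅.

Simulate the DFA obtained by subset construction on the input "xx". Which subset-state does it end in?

Start: {1}.
δ(1,x) = {1,4,6}.
Union: {1,4,6}.
After x: {1,4,6}.
δ(1,x) = {1,4,6}; δ(4,x) = {6}; δ(6,x) = {2,3,4,5}.
Union: {1,2,3,4,5,6}.
After x: {1,2,3,4,5,6}.

{1,2,3,4,5,6}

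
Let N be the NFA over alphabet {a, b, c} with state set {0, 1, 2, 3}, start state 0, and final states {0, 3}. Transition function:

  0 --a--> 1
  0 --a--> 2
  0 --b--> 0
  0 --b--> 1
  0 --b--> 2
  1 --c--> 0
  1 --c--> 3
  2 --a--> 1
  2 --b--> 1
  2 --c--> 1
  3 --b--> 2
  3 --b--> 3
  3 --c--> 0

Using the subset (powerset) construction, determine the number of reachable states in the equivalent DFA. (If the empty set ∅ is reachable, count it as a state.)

8

Start state of the DFA: {0}.
{0} --a--> {1, 2}  [new]
{0} --b--> {0, 1, 2}  [new]
{0} --c--> ∅  [new]
{1, 2} --a--> {1}  [new]
{1, 2} --b--> {1}  [seen]
{1, 2} --c--> {0, 1, 3}  [new]
{0, 1, 2} --a--> {1, 2}  [seen]
{0, 1, 2} --b--> {0, 1, 2}  [seen]
{0, 1, 2} --c--> {0, 1, 3}  [seen]
∅ --a--> ∅  [seen]
∅ --b--> ∅  [seen]
∅ --c--> ∅  [seen]
{1} --a--> ∅  [seen]
{1} --b--> ∅  [seen]
{1} --c--> {0, 3}  [new]
{0, 1, 3} --a--> {1, 2}  [seen]
{0, 1, 3} --b--> {0, 1, 2, 3}  [new]
{0, 1, 3} --c--> {0, 3}  [seen]
{0, 3} --a--> {1, 2}  [seen]
{0, 3} --b--> {0, 1, 2, 3}  [seen]
{0, 3} --c--> {0}  [seen]
{0, 1, 2, 3} --a--> {1, 2}  [seen]
{0, 1, 2, 3} --b--> {0, 1, 2, 3}  [seen]
{0, 1, 2, 3} --c--> {0, 1, 3}  [seen]
Reachable DFA states: {0}, {1, 2}, {0, 1, 2}, ∅, {1}, {0, 1, 3}, {0, 3}, {0, 1, 2, 3}.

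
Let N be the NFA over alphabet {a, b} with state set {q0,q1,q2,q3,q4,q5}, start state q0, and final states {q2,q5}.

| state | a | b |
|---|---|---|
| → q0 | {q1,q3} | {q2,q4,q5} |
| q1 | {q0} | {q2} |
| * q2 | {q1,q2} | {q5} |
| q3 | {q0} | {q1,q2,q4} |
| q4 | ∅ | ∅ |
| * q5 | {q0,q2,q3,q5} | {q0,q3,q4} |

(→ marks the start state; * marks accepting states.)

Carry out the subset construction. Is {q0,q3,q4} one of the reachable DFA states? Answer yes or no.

no

Start state of the DFA: {q0}.
{q0} --a--> {q1,q3}  [new]
{q0} --b--> {q2,q4,q5}  [new]
{q1,q3} --a--> {q0}  [seen]
{q1,q3} --b--> {q1,q2,q4}  [new]
{q2,q4,q5} --a--> {q0,q1,q2,q3,q5}  [new]
{q2,q4,q5} --b--> {q0,q3,q4,q5}  [new]
{q1,q2,q4} --a--> {q0,q1,q2}  [new]
{q1,q2,q4} --b--> {q2,q5}  [new]
{q0,q1,q2,q3,q5} --a--> {q0,q1,q2,q3,q5}  [seen]
{q0,q1,q2,q3,q5} --b--> {q0,q1,q2,q3,q4,q5}  [new]
{q0,q3,q4,q5} --a--> {q0,q1,q2,q3,q5}  [seen]
{q0,q3,q4,q5} --b--> {q0,q1,q2,q3,q4,q5}  [seen]
{q0,q1,q2} --a--> {q0,q1,q2,q3}  [new]
{q0,q1,q2} --b--> {q2,q4,q5}  [seen]
{q2,q5} --a--> {q0,q1,q2,q3,q5}  [seen]
{q2,q5} --b--> {q0,q3,q4,q5}  [seen]
{q0,q1,q2,q3,q4,q5} --a--> {q0,q1,q2,q3,q5}  [seen]
{q0,q1,q2,q3,q4,q5} --b--> {q0,q1,q2,q3,q4,q5}  [seen]
{q0,q1,q2,q3} --a--> {q0,q1,q2,q3}  [seen]
{q0,q1,q2,q3} --b--> {q1,q2,q4,q5}  [new]
{q1,q2,q4,q5} --a--> {q0,q1,q2,q3,q5}  [seen]
{q1,q2,q4,q5} --b--> {q0,q2,q3,q4,q5}  [new]
{q0,q2,q3,q4,q5} --a--> {q0,q1,q2,q3,q5}  [seen]
{q0,q2,q3,q4,q5} --b--> {q0,q1,q2,q3,q4,q5}  [seen]
Reachable DFA states: {q0}, {q1,q3}, {q2,q4,q5}, {q1,q2,q4}, {q0,q1,q2,q3,q5}, {q0,q3,q4,q5}, {q0,q1,q2}, {q2,q5}, {q0,q1,q2,q3,q4,q5}, {q0,q1,q2,q3}, {q1,q2,q4,q5}, {q0,q2,q3,q4,q5}.
{q0,q3,q4} is not among them.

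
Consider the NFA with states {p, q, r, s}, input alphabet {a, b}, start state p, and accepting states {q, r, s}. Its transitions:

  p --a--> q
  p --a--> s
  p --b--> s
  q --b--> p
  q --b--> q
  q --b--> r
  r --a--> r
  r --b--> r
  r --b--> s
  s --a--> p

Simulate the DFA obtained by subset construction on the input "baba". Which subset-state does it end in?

Start: {p}.
δ(p,b) = {s}.
Union: {s}.
After b: {s}.
δ(s,a) = {p}.
Union: {p}.
After a: {p}.
δ(p,b) = {s}.
Union: {s}.
After b: {s}.
δ(s,a) = {p}.
Union: {p}.
After a: {p}.

{p}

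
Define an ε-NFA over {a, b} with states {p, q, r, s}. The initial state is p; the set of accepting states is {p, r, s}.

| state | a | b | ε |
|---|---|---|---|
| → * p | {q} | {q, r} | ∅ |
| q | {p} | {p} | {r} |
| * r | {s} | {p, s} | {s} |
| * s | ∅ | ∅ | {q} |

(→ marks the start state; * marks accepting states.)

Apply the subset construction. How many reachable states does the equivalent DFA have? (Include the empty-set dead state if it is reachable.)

3

Start state of the DFA: {p} (ε-closure of the NFA start).
{p} --a--> {q, r, s}  [new]
{p} --b--> {q, r, s}  [seen]
{q, r, s} --a--> {p, q, r, s}  [new]
{q, r, s} --b--> {p, q, r, s}  [seen]
{p, q, r, s} --a--> {p, q, r, s}  [seen]
{p, q, r, s} --b--> {p, q, r, s}  [seen]
Reachable DFA states: {p}, {q, r, s}, {p, q, r, s}.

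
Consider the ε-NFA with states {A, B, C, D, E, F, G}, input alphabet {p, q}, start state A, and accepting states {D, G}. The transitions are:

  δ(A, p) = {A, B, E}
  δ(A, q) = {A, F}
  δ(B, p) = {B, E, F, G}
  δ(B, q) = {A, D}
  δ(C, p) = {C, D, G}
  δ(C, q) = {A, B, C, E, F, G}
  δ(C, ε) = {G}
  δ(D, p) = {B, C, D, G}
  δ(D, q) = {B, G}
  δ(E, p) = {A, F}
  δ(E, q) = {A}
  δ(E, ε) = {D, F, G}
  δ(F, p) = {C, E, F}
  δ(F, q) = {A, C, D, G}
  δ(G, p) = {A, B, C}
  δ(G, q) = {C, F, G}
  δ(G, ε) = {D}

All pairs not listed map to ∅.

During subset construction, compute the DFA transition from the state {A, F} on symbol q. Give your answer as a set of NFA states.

{A, C, D, F, G}

δ(A,q) = {A, F}; δ(F,q) = {A, C, D, G}.
Union: {A, C, D, F, G}.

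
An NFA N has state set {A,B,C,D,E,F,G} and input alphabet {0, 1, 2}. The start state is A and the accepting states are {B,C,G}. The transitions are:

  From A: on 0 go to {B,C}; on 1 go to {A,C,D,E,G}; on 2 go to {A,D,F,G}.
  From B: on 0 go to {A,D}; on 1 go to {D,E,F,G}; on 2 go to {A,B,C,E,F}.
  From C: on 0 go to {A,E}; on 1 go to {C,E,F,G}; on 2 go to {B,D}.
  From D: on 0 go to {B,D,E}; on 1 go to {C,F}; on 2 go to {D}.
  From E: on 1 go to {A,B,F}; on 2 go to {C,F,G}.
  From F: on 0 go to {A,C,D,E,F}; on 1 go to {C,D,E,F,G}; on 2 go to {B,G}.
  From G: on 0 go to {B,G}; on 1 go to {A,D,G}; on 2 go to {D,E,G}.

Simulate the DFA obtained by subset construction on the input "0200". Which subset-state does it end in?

{A,B,C,D,E,F}

Start: {A}.
δ(A,0) = {B,C}.
Union: {B,C}.
After 0: {B,C}.
δ(B,2) = {A,B,C,E,F}; δ(C,2) = {B,D}.
Union: {A,B,C,D,E,F}.
After 2: {A,B,C,D,E,F}.
δ(A,0) = {B,C}; δ(B,0) = {A,D}; δ(C,0) = {A,E}; δ(D,0) = {B,D,E}; δ(E,0) = ∅; δ(F,0) = {A,C,D,E,F}.
Union: {A,B,C,D,E,F}.
After 0: {A,B,C,D,E,F}.
δ(A,0) = {B,C}; δ(B,0) = {A,D}; δ(C,0) = {A,E}; δ(D,0) = {B,D,E}; δ(E,0) = ∅; δ(F,0) = {A,C,D,E,F}.
Union: {A,B,C,D,E,F}.
After 0: {A,B,C,D,E,F}.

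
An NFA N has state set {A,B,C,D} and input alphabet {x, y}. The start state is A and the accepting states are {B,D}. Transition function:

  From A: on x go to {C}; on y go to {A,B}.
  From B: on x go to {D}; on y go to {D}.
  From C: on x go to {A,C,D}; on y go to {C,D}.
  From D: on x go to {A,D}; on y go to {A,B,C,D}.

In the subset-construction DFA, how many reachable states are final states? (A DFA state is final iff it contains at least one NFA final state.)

5

Start state of the DFA: {A}.
{A} --x--> {C}  [new]
{A} --y--> {A,B}  [new]
{C} --x--> {A,C,D}  [new]
{C} --y--> {C,D}  [new]
{A,B} --x--> {C,D}  [seen]
{A,B} --y--> {A,B,D}  [new]
{A,C,D} --x--> {A,C,D}  [seen]
{A,C,D} --y--> {A,B,C,D}  [new]
{C,D} --x--> {A,C,D}  [seen]
{C,D} --y--> {A,B,C,D}  [seen]
{A,B,D} --x--> {A,C,D}  [seen]
{A,B,D} --y--> {A,B,C,D}  [seen]
{A,B,C,D} --x--> {A,C,D}  [seen]
{A,B,C,D} --y--> {A,B,C,D}  [seen]
Reachable DFA states: {A}, {C}, {A,B}, {A,C,D}, {C,D}, {A,B,D}, {A,B,C,D}.
Accepting DFA states (contain an NFA accepting state): {A,B}, {A,C,D}, {C,D}, {A,B,D}, {A,B,C,D}.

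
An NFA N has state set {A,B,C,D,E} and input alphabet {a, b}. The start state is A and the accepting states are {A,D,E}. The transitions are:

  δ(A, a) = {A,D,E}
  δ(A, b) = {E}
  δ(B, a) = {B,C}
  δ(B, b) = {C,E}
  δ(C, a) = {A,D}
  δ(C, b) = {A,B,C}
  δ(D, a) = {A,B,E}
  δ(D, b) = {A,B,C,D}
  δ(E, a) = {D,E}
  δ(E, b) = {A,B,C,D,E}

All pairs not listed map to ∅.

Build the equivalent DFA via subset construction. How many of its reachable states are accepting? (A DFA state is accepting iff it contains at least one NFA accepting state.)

Start state of the DFA: {A}.
{A} --a--> {A,D,E}  [new]
{A} --b--> {E}  [new]
{A,D,E} --a--> {A,B,D,E}  [new]
{A,D,E} --b--> {A,B,C,D,E}  [new]
{E} --a--> {D,E}  [new]
{E} --b--> {A,B,C,D,E}  [seen]
{A,B,D,E} --a--> {A,B,C,D,E}  [seen]
{A,B,D,E} --b--> {A,B,C,D,E}  [seen]
{A,B,C,D,E} --a--> {A,B,C,D,E}  [seen]
{A,B,C,D,E} --b--> {A,B,C,D,E}  [seen]
{D,E} --a--> {A,B,D,E}  [seen]
{D,E} --b--> {A,B,C,D,E}  [seen]
Reachable DFA states: {A}, {A,D,E}, {E}, {A,B,D,E}, {A,B,C,D,E}, {D,E}.
Accepting DFA states (contain an NFA accepting state): {A}, {A,D,E}, {E}, {A,B,D,E}, {A,B,C,D,E}, {D,E}.

6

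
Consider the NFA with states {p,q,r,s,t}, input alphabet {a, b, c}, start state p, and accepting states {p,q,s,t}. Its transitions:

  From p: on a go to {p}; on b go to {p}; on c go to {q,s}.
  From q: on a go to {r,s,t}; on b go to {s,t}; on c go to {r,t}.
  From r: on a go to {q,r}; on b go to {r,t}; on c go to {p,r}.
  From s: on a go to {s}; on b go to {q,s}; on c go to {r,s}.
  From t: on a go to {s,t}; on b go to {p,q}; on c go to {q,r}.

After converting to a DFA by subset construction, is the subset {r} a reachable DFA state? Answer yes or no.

no

Start state of the DFA: {p}.
{p} --a--> {p}  [seen]
{p} --b--> {p}  [seen]
{p} --c--> {q,s}  [new]
{q,s} --a--> {r,s,t}  [new]
{q,s} --b--> {q,s,t}  [new]
{q,s} --c--> {r,s,t}  [seen]
{r,s,t} --a--> {q,r,s,t}  [new]
{r,s,t} --b--> {p,q,r,s,t}  [new]
{r,s,t} --c--> {p,q,r,s}  [new]
{q,s,t} --a--> {r,s,t}  [seen]
{q,s,t} --b--> {p,q,s,t}  [new]
{q,s,t} --c--> {q,r,s,t}  [seen]
{q,r,s,t} --a--> {q,r,s,t}  [seen]
{q,r,s,t} --b--> {p,q,r,s,t}  [seen]
{q,r,s,t} --c--> {p,q,r,s,t}  [seen]
{p,q,r,s,t} --a--> {p,q,r,s,t}  [seen]
{p,q,r,s,t} --b--> {p,q,r,s,t}  [seen]
{p,q,r,s,t} --c--> {p,q,r,s,t}  [seen]
{p,q,r,s} --a--> {p,q,r,s,t}  [seen]
{p,q,r,s} --b--> {p,q,r,s,t}  [seen]
{p,q,r,s} --c--> {p,q,r,s,t}  [seen]
{p,q,s,t} --a--> {p,r,s,t}  [new]
{p,q,s,t} --b--> {p,q,s,t}  [seen]
{p,q,s,t} --c--> {q,r,s,t}  [seen]
{p,r,s,t} --a--> {p,q,r,s,t}  [seen]
{p,r,s,t} --b--> {p,q,r,s,t}  [seen]
{p,r,s,t} --c--> {p,q,r,s}  [seen]
Reachable DFA states: {p}, {q,s}, {r,s,t}, {q,s,t}, {q,r,s,t}, {p,q,r,s,t}, {p,q,r,s}, {p,q,s,t}, {p,r,s,t}.
{r} is not among them.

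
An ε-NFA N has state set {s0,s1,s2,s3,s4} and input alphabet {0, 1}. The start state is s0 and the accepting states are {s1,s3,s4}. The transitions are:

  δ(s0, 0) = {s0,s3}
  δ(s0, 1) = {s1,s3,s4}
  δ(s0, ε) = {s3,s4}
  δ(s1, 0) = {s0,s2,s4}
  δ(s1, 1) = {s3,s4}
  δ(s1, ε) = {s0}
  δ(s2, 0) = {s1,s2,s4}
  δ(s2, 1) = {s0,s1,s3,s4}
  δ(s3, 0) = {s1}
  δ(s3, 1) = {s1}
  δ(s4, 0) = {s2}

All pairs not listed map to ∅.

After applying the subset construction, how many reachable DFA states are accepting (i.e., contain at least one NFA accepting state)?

Start state of the DFA: {s0,s3,s4} (ε-closure of the NFA start).
{s0,s3,s4} --0--> {s0,s1,s2,s3,s4}  [new]
{s0,s3,s4} --1--> {s0,s1,s3,s4}  [new]
{s0,s1,s2,s3,s4} --0--> {s0,s1,s2,s3,s4}  [seen]
{s0,s1,s2,s3,s4} --1--> {s0,s1,s3,s4}  [seen]
{s0,s1,s3,s4} --0--> {s0,s1,s2,s3,s4}  [seen]
{s0,s1,s3,s4} --1--> {s0,s1,s3,s4}  [seen]
Reachable DFA states: {s0,s3,s4}, {s0,s1,s2,s3,s4}, {s0,s1,s3,s4}.
Accepting DFA states (contain an NFA accepting state): {s0,s3,s4}, {s0,s1,s2,s3,s4}, {s0,s1,s3,s4}.

3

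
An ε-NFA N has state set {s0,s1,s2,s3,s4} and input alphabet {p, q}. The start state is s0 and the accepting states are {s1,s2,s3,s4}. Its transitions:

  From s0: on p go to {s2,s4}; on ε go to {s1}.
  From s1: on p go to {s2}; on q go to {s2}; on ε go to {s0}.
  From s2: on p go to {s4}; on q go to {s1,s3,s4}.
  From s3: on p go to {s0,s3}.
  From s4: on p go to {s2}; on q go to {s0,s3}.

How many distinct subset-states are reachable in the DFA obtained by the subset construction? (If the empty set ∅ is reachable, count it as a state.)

8

Start state of the DFA: {s0,s1} (ε-closure of the NFA start).
{s0,s1} --p--> {s2,s4}  [new]
{s0,s1} --q--> {s2}  [new]
{s2,s4} --p--> {s2,s4}  [seen]
{s2,s4} --q--> {s0,s1,s3,s4}  [new]
{s2} --p--> {s4}  [new]
{s2} --q--> {s0,s1,s3,s4}  [seen]
{s0,s1,s3,s4} --p--> {s0,s1,s2,s3,s4}  [new]
{s0,s1,s3,s4} --q--> {s0,s1,s2,s3}  [new]
{s4} --p--> {s2}  [seen]
{s4} --q--> {s0,s1,s3}  [new]
{s0,s1,s2,s3,s4} --p--> {s0,s1,s2,s3,s4}  [seen]
{s0,s1,s2,s3,s4} --q--> {s0,s1,s2,s3,s4}  [seen]
{s0,s1,s2,s3} --p--> {s0,s1,s2,s3,s4}  [seen]
{s0,s1,s2,s3} --q--> {s0,s1,s2,s3,s4}  [seen]
{s0,s1,s3} --p--> {s0,s1,s2,s3,s4}  [seen]
{s0,s1,s3} --q--> {s2}  [seen]
Reachable DFA states: {s0,s1}, {s2,s4}, {s2}, {s0,s1,s3,s4}, {s4}, {s0,s1,s2,s3,s4}, {s0,s1,s2,s3}, {s0,s1,s3}.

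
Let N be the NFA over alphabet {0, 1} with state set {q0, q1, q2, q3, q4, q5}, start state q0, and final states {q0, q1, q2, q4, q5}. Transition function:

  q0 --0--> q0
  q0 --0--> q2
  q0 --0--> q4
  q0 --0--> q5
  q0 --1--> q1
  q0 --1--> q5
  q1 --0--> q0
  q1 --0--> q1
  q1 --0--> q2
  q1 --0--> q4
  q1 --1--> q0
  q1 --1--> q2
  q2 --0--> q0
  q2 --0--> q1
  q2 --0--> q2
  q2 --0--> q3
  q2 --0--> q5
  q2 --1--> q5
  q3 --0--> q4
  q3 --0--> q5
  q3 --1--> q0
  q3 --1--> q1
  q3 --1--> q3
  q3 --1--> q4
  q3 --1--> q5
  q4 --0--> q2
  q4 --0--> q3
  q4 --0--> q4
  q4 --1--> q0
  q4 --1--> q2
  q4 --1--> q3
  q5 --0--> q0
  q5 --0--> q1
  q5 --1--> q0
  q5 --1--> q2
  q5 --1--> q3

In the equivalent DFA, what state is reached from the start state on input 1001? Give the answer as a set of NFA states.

{q0, q1, q2, q3, q4, q5}

Start: {q0}.
δ(q0,1) = {q1, q5}.
Union: {q1, q5}.
After 1: {q1, q5}.
δ(q1,0) = {q0, q1, q2, q4}; δ(q5,0) = {q0, q1}.
Union: {q0, q1, q2, q4}.
After 0: {q0, q1, q2, q4}.
δ(q0,0) = {q0, q2, q4, q5}; δ(q1,0) = {q0, q1, q2, q4}; δ(q2,0) = {q0, q1, q2, q3, q5}; δ(q4,0) = {q2, q3, q4}.
Union: {q0, q1, q2, q3, q4, q5}.
After 0: {q0, q1, q2, q3, q4, q5}.
δ(q0,1) = {q1, q5}; δ(q1,1) = {q0, q2}; δ(q2,1) = {q5}; δ(q3,1) = {q0, q1, q3, q4, q5}; δ(q4,1) = {q0, q2, q3}; δ(q5,1) = {q0, q2, q3}.
Union: {q0, q1, q2, q3, q4, q5}.
After 1: {q0, q1, q2, q3, q4, q5}.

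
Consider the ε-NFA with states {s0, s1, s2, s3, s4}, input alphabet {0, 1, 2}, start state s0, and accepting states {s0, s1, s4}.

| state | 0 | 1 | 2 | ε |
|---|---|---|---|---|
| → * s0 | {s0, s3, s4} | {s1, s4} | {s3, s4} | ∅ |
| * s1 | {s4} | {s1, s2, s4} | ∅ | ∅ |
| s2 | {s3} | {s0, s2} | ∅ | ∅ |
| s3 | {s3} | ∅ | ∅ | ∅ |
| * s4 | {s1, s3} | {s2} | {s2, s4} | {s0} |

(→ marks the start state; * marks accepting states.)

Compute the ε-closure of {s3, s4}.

Begin with {s3, s4}.
s4 →ε {s0}; add s0.
ε-closure = {s0, s3, s4}.

{s0, s3, s4}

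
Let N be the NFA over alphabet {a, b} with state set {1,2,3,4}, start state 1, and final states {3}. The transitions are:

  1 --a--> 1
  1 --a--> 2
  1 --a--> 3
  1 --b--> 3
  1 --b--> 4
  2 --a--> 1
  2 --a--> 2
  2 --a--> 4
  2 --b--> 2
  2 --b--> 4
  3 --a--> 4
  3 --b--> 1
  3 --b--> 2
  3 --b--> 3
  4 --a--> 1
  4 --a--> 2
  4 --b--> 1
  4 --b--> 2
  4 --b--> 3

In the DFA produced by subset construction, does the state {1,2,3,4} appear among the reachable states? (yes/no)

yes

Start state of the DFA: {1}.
{1} --a--> {1,2,3}  [new]
{1} --b--> {3,4}  [new]
{1,2,3} --a--> {1,2,3,4}  [new]
{1,2,3} --b--> {1,2,3,4}  [seen]
{3,4} --a--> {1,2,4}  [new]
{3,4} --b--> {1,2,3}  [seen]
{1,2,3,4} --a--> {1,2,3,4}  [seen]
{1,2,3,4} --b--> {1,2,3,4}  [seen]
{1,2,4} --a--> {1,2,3,4}  [seen]
{1,2,4} --b--> {1,2,3,4}  [seen]
Reachable DFA states: {1}, {1,2,3}, {3,4}, {1,2,3,4}, {1,2,4}.
{1,2,3,4} is among them.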